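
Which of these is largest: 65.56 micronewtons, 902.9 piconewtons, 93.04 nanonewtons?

65.56 micronewtons = 0.00006556 newtons
902.9 piconewtons = 0.0000000009029 newtons
93.04 nanonewtons = 0.00000009304 newtons

65.56 micronewtons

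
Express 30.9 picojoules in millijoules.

pico = 10^-12, milli = 10^-3; factor is 10^-9.
30.9 × 10^-9 = 0.0000000309

0.0000000309 millijoules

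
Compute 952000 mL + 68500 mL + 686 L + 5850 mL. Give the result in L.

1712.35 L

In L:
  952000 mL = 952000e-3 L = 952
  68500 mL = 68500e-3 L = 68.5
  686 L → 686
  5850 mL = 5850e-3 L = 5.85
Sum: 952 + 68.5 + 686 + 5.85 = 1712.35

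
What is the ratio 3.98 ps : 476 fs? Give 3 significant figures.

8.36

(3.98e-12) / (476e-15) = 0.008361e3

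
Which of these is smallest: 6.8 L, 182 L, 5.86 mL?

6.8 L = 6.8 L
182 L = 182 L
5.86 mL = 0.00586 L

5.86 mL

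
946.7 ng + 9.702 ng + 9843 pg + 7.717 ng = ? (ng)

In ng:
  946.7 ng → 946.7
  9.702 ng → 9.702
  9843 pg = 9843e-3 ng = 9.843
  7.717 ng → 7.717
Sum: 946.7 + 9.702 + 9.843 + 7.717 = 973.962

973.962 ng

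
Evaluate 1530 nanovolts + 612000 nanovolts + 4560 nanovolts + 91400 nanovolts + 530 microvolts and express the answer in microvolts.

1239.49 microvolts

In microvolts:
  1530 nanovolts = 1530e-3 microvolts = 1.53
  612000 nanovolts = 612000e-3 microvolts = 612
  4560 nanovolts = 4560e-3 microvolts = 4.56
  91400 nanovolts = 91400e-3 microvolts = 91.4
  530 microvolts → 530
Sum: 1.53 + 612 + 4.56 + 91.4 + 530 = 1239.49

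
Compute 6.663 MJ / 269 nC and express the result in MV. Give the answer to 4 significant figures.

24770000 MV

(6.663 × 10^6) / (269 × 10^-9) = 0.0247695 × 10^15 V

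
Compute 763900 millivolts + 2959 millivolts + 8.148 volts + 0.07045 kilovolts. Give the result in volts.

In volts:
  763900 millivolts = 763900e-3 volts = 763.9
  2959 millivolts = 2959e-3 volts = 2.959
  8.148 volts → 8.148
  0.07045 kilovolts = 0.07045e3 volts = 70.45
Sum: 763.9 + 2.959 + 8.148 + 70.45 = 845.457

845.457 volts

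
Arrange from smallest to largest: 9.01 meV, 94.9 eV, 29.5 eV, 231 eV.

9.01 meV < 29.5 eV < 94.9 eV < 231 eV

9.01 meV = 0.00901 eV
94.9 eV = 94.9 eV
29.5 eV = 29.5 eV
231 eV = 231 eV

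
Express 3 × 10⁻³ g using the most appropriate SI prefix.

= 3 × 10⁻³ g; 10⁻³ is milli.

3 mg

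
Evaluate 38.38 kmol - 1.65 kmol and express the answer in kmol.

36.73 kmol

In kmol:
  38.38 kmol → 38.38
  1.65 kmol → 1.65
Difference: 38.38 - 1.65 = 36.73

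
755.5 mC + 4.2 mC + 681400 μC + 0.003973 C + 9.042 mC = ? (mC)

In mC:
  755.5 mC → 755.5
  4.2 mC → 4.2
  681400 μC = 681400 × 10⁻³ mC = 681.4
  0.003973 C = 0.003973 × 10³ mC = 3.973
  9.042 mC → 9.042
Sum: 755.5 + 4.2 + 681.4 + 3.973 + 9.042 = 1454.115

1454.115 mC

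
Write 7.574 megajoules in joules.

7574000 joules

mega = 10⁶, (no prefix) = 10⁰; factor is 10⁶.
7.574 × 10⁶ = 7574000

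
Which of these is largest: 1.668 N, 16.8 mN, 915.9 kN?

1.668 N = 1.668 N
16.8 mN = 0.0168 N
915.9 kN = 915900 N

915.9 kN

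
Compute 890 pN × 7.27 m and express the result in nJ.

6.4703 nJ

890e-12 × 7.27 = 6470.3e-12 J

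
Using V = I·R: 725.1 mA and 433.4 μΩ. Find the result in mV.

725.1e-3 × 433.4e-6 = 314258.34e-9 V

0.31425834 mV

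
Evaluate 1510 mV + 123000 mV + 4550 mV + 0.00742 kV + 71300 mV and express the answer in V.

207.78 V

In V:
  1510 mV = 1510 × 10⁻³ V = 1.51
  123000 mV = 123000 × 10⁻³ V = 123
  4550 mV = 4550 × 10⁻³ V = 4.55
  0.00742 kV = 0.00742 × 10³ V = 7.42
  71300 mV = 71300 × 10⁻³ V = 71.3
Sum: 1.51 + 123 + 4.55 + 7.42 + 71.3 = 207.78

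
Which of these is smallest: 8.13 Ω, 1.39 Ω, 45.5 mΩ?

45.5 mΩ

8.13 Ω = 8.13 Ω
1.39 Ω = 1.39 Ω
45.5 mΩ = 0.0455 Ω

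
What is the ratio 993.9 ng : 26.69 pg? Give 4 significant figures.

(993.9 × 10⁻⁹) / (26.69 × 10⁻¹²) = 37.239 × 10³

37240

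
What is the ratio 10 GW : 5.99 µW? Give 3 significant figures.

1670000000000000

(10 × 10^9) / (5.99 × 10^-6) = 1.669 × 10^15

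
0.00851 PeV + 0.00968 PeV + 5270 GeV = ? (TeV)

In TeV:
  0.00851 PeV = 0.00851e3 TeV = 8.51
  0.00968 PeV = 0.00968e3 TeV = 9.68
  5270 GeV = 5270e-3 TeV = 5.27
Sum: 8.51 + 9.68 + 5.27 = 23.46

23.46 TeV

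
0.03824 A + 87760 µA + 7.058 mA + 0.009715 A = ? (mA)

142.773 mA

In mA:
  0.03824 A = 0.03824 × 10^3 mA = 38.24
  87760 µA = 87760 × 10^-3 mA = 87.76
  7.058 mA → 7.058
  0.009715 A = 0.009715 × 10^3 mA = 9.715
Sum: 38.24 + 87.76 + 7.058 + 9.715 = 142.773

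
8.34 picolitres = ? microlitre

0.00000834 microlitres

pico = 10^-12, micro = 10^-6; factor is 10^-6.
8.34 × 10^-6 = 0.00000834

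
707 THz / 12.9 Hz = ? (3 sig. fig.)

54800000000000

(707e12) / (12.9) = 54.81e12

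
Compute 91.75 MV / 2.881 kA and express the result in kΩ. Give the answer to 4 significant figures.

31.85 kΩ

(91.75 × 10^6) / (2.881 × 10^3) = 31.8466 × 10^3 Ω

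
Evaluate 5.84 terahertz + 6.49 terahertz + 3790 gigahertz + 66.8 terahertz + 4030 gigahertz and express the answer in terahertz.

In terahertz:
  5.84 terahertz → 5.84
  6.49 terahertz → 6.49
  3790 gigahertz = 3790 × 10⁻³ terahertz = 3.79
  66.8 terahertz → 66.8
  4030 gigahertz = 4030 × 10⁻³ terahertz = 4.03
Sum: 5.84 + 6.49 + 3.79 + 66.8 + 4.03 = 86.95

86.95 terahertz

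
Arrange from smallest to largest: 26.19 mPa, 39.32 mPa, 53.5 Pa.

26.19 mPa = 0.02619 Pa
39.32 mPa = 0.03932 Pa
53.5 Pa = 53.5 Pa

26.19 mPa < 39.32 mPa < 53.5 Pa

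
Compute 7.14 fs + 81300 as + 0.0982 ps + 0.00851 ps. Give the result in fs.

195.15 fs

In fs:
  7.14 fs → 7.14
  81300 as = 81300 × 10^-3 fs = 81.3
  0.0982 ps = 0.0982 × 10^3 fs = 98.2
  0.00851 ps = 0.00851 × 10^3 fs = 8.51
Sum: 7.14 + 81.3 + 98.2 + 8.51 = 195.15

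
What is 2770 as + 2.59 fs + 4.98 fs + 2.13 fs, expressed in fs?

In fs:
  2770 as = 2770 × 10^-3 fs = 2.77
  2.59 fs → 2.59
  4.98 fs → 4.98
  2.13 fs → 2.13
Sum: 2.77 + 2.59 + 4.98 + 2.13 = 12.47

12.47 fs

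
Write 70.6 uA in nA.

70600 nA

micro = 1e-6, nano = 1e-9; factor is 1e3.
70.6 × 1e3 = 70600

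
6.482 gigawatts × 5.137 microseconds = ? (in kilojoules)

6.482 × 10⁹ × 5.137 × 10⁻⁶ = 33.298034 × 10³ J

33.298034 kilojoules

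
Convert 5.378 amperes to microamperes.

(no prefix) = 10^0, micro = 10^-6; factor is 10^6.
5.378 × 10^6 = 5378000

5378000 microamperes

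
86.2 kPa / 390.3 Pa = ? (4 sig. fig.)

(86.2 × 10³) / (390.3) = 0.22086 × 10³

220.9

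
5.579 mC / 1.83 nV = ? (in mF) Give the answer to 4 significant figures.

(5.579 × 10⁻³) / (1.83 × 10⁻⁹) = 3.04863 × 10⁶ F

3049000000 mF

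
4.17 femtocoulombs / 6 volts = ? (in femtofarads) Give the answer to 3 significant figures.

0.695 femtofarads

(4.17 × 10^-15) / (6) = 0.695 × 10^-15 F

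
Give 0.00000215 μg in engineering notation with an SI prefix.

= 2.15 × 10^-12 g; 10^-12 is pico.

2.15 pg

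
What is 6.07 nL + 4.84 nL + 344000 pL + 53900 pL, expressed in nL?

408.81 nL

In nL:
  6.07 nL → 6.07
  4.84 nL → 4.84
  344000 pL = 344000 × 10⁻³ nL = 344
  53900 pL = 53900 × 10⁻³ nL = 53.9
Sum: 6.07 + 4.84 + 344 + 53.9 = 408.81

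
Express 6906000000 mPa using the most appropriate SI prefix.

= 6.906e6 Pa; 1e6 is mega.

6.906 MPa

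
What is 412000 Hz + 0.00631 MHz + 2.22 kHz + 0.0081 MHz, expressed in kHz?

428.63 kHz

In kHz:
  412000 Hz = 412000 × 10⁻³ kHz = 412
  0.00631 MHz = 0.00631 × 10³ kHz = 6.31
  2.22 kHz → 2.22
  0.0081 MHz = 0.0081 × 10³ kHz = 8.1
Sum: 412 + 6.31 + 2.22 + 8.1 = 428.63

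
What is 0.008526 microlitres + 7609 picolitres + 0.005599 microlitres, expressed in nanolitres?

In nanolitres:
  0.008526 microlitres = 0.008526 × 10^3 nanolitres = 8.526
  7609 picolitres = 7609 × 10^-3 nanolitres = 7.609
  0.005599 microlitres = 0.005599 × 10^3 nanolitres = 5.599
Sum: 8.526 + 7.609 + 5.599 = 21.734

21.734 nanolitres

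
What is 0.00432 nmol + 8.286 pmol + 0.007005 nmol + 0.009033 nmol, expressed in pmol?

In pmol:
  0.00432 nmol = 0.00432 × 10^3 pmol = 4.32
  8.286 pmol → 8.286
  0.007005 nmol = 0.007005 × 10^3 pmol = 7.005
  0.009033 nmol = 0.009033 × 10^3 pmol = 9.033
Sum: 4.32 + 8.286 + 7.005 + 9.033 = 28.644

28.644 pmol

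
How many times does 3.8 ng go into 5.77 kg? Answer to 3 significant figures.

(5.77 × 10³) / (3.8 × 10⁻⁹) = 1.518 × 10¹²

1520000000000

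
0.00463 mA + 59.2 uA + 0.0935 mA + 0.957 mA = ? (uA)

1114.33 uA

In uA:
  0.00463 mA = 0.00463e3 uA = 4.63
  59.2 uA → 59.2
  0.0935 mA = 0.0935e3 uA = 93.5
  0.957 mA = 0.957e3 uA = 957
Sum: 4.63 + 59.2 + 93.5 + 957 = 1114.33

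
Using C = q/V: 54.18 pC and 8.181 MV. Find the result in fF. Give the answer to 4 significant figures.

0.006623 fF

(54.18 × 10⁻¹²) / (8.181 × 10⁶) = 6.62266 × 10⁻¹⁸ F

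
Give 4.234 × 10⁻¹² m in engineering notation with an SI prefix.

4.234 pm

= 4.234 × 10⁻¹² m; 10⁻¹² is pico.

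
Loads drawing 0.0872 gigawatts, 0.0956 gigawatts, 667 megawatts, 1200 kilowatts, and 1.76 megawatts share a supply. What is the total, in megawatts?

852.76 megawatts

In megawatts:
  0.0872 gigawatts = 0.0872e3 megawatts = 87.2
  0.0956 gigawatts = 0.0956e3 megawatts = 95.6
  667 megawatts → 667
  1200 kilowatts = 1200e-3 megawatts = 1.2
  1.76 megawatts → 1.76
Sum: 87.2 + 95.6 + 667 + 1.2 + 1.76 = 852.76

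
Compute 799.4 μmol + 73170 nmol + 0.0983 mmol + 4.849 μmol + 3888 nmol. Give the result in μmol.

In μmol:
  799.4 μmol → 799.4
  73170 nmol = 73170 × 10⁻³ μmol = 73.17
  0.0983 mmol = 0.0983 × 10³ μmol = 98.3
  4.849 μmol → 4.849
  3888 nmol = 3888 × 10⁻³ μmol = 3.888
Sum: 799.4 + 73.17 + 98.3 + 4.849 + 3.888 = 979.607

979.607 μmol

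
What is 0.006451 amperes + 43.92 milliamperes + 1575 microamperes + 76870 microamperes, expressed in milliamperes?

In milliamperes:
  0.006451 amperes = 0.006451e3 milliamperes = 6.451
  43.92 milliamperes → 43.92
  1575 microamperes = 1575e-3 milliamperes = 1.575
  76870 microamperes = 76870e-3 milliamperes = 76.87
Sum: 6.451 + 43.92 + 1.575 + 76.87 = 128.816

128.816 milliamperes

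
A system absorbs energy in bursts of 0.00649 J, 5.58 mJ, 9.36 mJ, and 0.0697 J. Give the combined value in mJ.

91.13 mJ

In mJ:
  0.00649 J = 0.00649 × 10^3 mJ = 6.49
  5.58 mJ → 5.58
  9.36 mJ → 9.36
  0.0697 J = 0.0697 × 10^3 mJ = 69.7
Sum: 6.49 + 5.58 + 9.36 + 69.7 = 91.13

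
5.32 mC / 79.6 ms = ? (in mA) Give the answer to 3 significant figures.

(5.32e-3) / (79.6e-3) = 0.066834 A

66.8 mA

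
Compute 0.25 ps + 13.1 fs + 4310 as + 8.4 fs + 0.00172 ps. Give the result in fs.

277.53 fs

In fs:
  0.25 ps = 0.25e3 fs = 250
  13.1 fs → 13.1
  4310 as = 4310e-3 fs = 4.31
  8.4 fs → 8.4
  0.00172 ps = 0.00172e3 fs = 1.72
Sum: 250 + 13.1 + 4.31 + 8.4 + 1.72 = 277.53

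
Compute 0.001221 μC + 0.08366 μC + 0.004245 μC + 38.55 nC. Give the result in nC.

127.676 nC

In nC:
  0.001221 μC = 0.001221 × 10^3 nC = 1.221
  0.08366 μC = 0.08366 × 10^3 nC = 83.66
  0.004245 μC = 0.004245 × 10^3 nC = 4.245
  38.55 nC → 38.55
Sum: 1.221 + 83.66 + 4.245 + 38.55 = 127.676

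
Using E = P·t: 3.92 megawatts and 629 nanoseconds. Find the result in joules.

3.92e6 × 629e-9 = 2465.68e-3 J

2.46568 joules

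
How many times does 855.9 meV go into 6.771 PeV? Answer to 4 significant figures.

7911000000000000

(6.771 × 10¹⁵) / (855.9 × 10⁻³) = 0.007911 × 10¹⁸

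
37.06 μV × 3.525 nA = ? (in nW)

37.06e-6 × 3.525e-9 = 130.6365e-15 W

0.0001306365 nW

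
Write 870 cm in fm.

8700000000000000 fm

centi = 1e-2, femto = 1e-15; factor is 1e13.
870 × 1e13 = 8700000000000000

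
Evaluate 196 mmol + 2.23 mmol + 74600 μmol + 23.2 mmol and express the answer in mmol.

296.03 mmol

In mmol:
  196 mmol → 196
  2.23 mmol → 2.23
  74600 μmol = 74600 × 10^-3 mmol = 74.6
  23.2 mmol → 23.2
Sum: 196 + 2.23 + 74.6 + 23.2 = 296.03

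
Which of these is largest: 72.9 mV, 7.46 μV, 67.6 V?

72.9 mV = 0.0729 V
7.46 μV = 0.00000746 V
67.6 V = 67.6 V

67.6 V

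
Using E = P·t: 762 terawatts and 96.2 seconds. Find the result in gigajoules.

73304400 gigajoules

762 × 10^12 × 96.2 = 73304.4 × 10^12 J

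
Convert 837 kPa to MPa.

0.837 MPa

kilo = 10^3, mega = 10^6; factor is 10^-3.
837 × 10^-3 = 0.837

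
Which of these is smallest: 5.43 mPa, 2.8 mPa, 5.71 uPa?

5.43 mPa = 0.00543 Pa
2.8 mPa = 0.0028 Pa
5.71 uPa = 0.00000571 Pa

5.71 uPa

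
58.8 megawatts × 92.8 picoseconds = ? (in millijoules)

5.45664 millijoules

58.8 × 10^6 × 92.8 × 10^-12 = 5456.64 × 10^-6 J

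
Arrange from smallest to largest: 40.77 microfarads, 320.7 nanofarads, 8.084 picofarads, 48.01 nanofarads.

40.77 microfarads = 0.00004077 farads
320.7 nanofarads = 0.0000003207 farads
8.084 picofarads = 0.000000000008084 farads
48.01 nanofarads = 0.00000004801 farads

8.084 picofarads < 48.01 nanofarads < 320.7 nanofarads < 40.77 microfarads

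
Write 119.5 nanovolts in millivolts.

0.0001195 millivolts

nano = 10^-9, milli = 10^-3; factor is 10^-6.
119.5 × 10^-6 = 0.0001195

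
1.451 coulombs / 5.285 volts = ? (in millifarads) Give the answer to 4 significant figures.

(1.451) / (5.285) = 0.274551 F

274.6 millifarads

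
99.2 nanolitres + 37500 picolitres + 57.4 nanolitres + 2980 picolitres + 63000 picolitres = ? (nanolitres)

In nanolitres:
  99.2 nanolitres → 99.2
  37500 picolitres = 37500 × 10^-3 nanolitres = 37.5
  57.4 nanolitres → 57.4
  2980 picolitres = 2980 × 10^-3 nanolitres = 2.98
  63000 picolitres = 63000 × 10^-3 nanolitres = 63
Sum: 99.2 + 37.5 + 57.4 + 2.98 + 63 = 260.08

260.08 nanolitres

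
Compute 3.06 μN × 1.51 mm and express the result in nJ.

3.06e-6 × 1.51e-3 = 4.6206e-9 J

4.6206 nJ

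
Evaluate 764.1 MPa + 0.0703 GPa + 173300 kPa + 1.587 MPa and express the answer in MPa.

1009.287 MPa

In MPa:
  764.1 MPa → 764.1
  0.0703 GPa = 0.0703 × 10^3 MPa = 70.3
  173300 kPa = 173300 × 10^-3 MPa = 173.3
  1.587 MPa → 1.587
Sum: 764.1 + 70.3 + 173.3 + 1.587 = 1009.287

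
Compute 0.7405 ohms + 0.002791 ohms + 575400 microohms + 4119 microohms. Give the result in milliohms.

1322.81 milliohms

In milliohms:
  0.7405 ohms = 0.7405 × 10³ milliohms = 740.5
  0.002791 ohms = 0.002791 × 10³ milliohms = 2.791
  575400 microohms = 575400 × 10⁻³ milliohms = 575.4
  4119 microohms = 4119 × 10⁻³ milliohms = 4.119
Sum: 740.5 + 2.791 + 575.4 + 4.119 = 1322.81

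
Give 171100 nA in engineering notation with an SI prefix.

171.1 μA

= 171.1e-6 A; 1e-6 is micro.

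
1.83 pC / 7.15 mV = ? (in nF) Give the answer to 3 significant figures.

0.256 nF

(1.83 × 10^-12) / (7.15 × 10^-3) = 0.25594 × 10^-9 F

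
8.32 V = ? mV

8320 mV

(no prefix) = 1e0, milli = 1e-3; factor is 1e3.
8.32 × 1e3 = 8320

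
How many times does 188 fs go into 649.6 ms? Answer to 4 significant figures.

3455000000000

(649.6 × 10⁻³) / (188 × 10⁻¹⁵) = 3.4553 × 10¹²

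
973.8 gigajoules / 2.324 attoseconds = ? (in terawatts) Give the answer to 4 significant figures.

(973.8 × 10⁹) / (2.324 × 10⁻¹⁸) = 419.019 × 10²⁷ W

419000000000000000 terawatts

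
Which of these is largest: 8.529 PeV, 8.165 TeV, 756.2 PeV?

8.529 PeV = 8529000000000000 eV
8.165 TeV = 8165000000000 eV
756.2 PeV = 756200000000000000 eV

756.2 PeV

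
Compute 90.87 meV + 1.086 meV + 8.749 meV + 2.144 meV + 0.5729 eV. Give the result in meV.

675.749 meV

In meV:
  90.87 meV → 90.87
  1.086 meV → 1.086
  8.749 meV → 8.749
  2.144 meV → 2.144
  0.5729 eV = 0.5729e3 meV = 572.9
Sum: 90.87 + 1.086 + 8.749 + 2.144 + 572.9 = 675.749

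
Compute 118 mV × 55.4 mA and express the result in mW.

6.5372 mW

118 × 10^-3 × 55.4 × 10^-3 = 6537.2 × 10^-6 W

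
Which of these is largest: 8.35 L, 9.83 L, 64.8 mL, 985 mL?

9.83 L

8.35 L = 8.35 L
9.83 L = 9.83 L
64.8 mL = 0.0648 L
985 mL = 0.985 L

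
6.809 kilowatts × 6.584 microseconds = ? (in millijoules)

44.830456 millijoules

6.809 × 10^3 × 6.584 × 10^-6 = 44.830456 × 10^-3 J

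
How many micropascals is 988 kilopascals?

988000000000 micropascals

kilo = 10³, micro = 10⁻⁶; factor is 10⁹.
988 × 10⁹ = 988000000000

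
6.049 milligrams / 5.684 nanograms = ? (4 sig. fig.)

1064000

(6.049e-3) / (5.684e-9) = 1.0642e6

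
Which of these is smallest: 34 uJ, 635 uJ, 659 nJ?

659 nJ

34 uJ = 0.000034 J
635 uJ = 0.000635 J
659 nJ = 0.000000659 J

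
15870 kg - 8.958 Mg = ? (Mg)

In Mg:
  15870 kg = 15870 × 10^-3 Mg = 15.87
  8.958 Mg → 8.958
Difference: 15.87 - 8.958 = 6.912

6.912 Mg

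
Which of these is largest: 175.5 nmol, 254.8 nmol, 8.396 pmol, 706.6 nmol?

175.5 nmol = 0.0000001755 mol
254.8 nmol = 0.0000002548 mol
8.396 pmol = 0.000000000008396 mol
706.6 nmol = 0.0000007066 mol

706.6 nmol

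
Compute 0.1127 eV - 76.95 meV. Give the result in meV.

35.75 meV

In meV:
  0.1127 eV = 0.1127e3 meV = 112.7
  76.95 meV → 76.95
Difference: 112.7 - 76.95 = 35.75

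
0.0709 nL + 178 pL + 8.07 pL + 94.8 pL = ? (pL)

351.77 pL

In pL:
  0.0709 nL = 0.0709 × 10^3 pL = 70.9
  178 pL → 178
  8.07 pL → 8.07
  94.8 pL → 94.8
Sum: 70.9 + 178 + 8.07 + 94.8 = 351.77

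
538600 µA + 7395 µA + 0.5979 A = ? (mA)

In mA:
  538600 µA = 538600 × 10⁻³ mA = 538.6
  7395 µA = 7395 × 10⁻³ mA = 7.395
  0.5979 A = 0.5979 × 10³ mA = 597.9
Sum: 538.6 + 7.395 + 597.9 = 1143.895

1143.895 mA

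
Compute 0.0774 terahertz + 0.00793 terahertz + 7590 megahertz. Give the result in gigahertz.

In gigahertz:
  0.0774 terahertz = 0.0774 × 10³ gigahertz = 77.4
  0.00793 terahertz = 0.00793 × 10³ gigahertz = 7.93
  7590 megahertz = 7590 × 10⁻³ gigahertz = 7.59
Sum: 77.4 + 7.93 + 7.59 = 92.92

92.92 gigahertz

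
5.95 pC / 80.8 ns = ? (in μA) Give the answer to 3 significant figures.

73.6 μA

(5.95 × 10^-12) / (80.8 × 10^-9) = 0.073639 × 10^-3 A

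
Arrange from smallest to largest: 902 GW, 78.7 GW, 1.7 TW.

902 GW = 902000000000 W
78.7 GW = 78700000000 W
1.7 TW = 1700000000000 W

78.7 GW < 902 GW < 1.7 TW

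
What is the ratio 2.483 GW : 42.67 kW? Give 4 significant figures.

58190

(2.483 × 10⁹) / (42.67 × 10³) = 0.058191 × 10⁶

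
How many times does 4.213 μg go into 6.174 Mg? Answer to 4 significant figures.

1465000000000

(6.174 × 10^6) / (4.213 × 10^-6) = 1.4655 × 10^12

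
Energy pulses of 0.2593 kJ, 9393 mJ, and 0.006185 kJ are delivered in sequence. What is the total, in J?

In J:
  0.2593 kJ = 0.2593 × 10³ J = 259.3
  9393 mJ = 9393 × 10⁻³ J = 9.393
  0.006185 kJ = 0.006185 × 10³ J = 6.185
Sum: 259.3 + 9.393 + 6.185 = 274.878

274.878 J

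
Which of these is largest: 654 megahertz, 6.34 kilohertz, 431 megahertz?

654 megahertz = 654000000 hertz
6.34 kilohertz = 6340 hertz
431 megahertz = 431000000 hertz

654 megahertz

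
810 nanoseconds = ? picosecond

nano = 1e-9, pico = 1e-12; factor is 1e3.
810 × 1e3 = 810000

810000 picoseconds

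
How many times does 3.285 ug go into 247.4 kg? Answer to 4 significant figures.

75310000000

(247.4e3) / (3.285e-6) = 75.312e9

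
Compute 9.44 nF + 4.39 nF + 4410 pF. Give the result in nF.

18.24 nF

In nF:
  9.44 nF → 9.44
  4.39 nF → 4.39
  4410 pF = 4410e-3 nF = 4.41
Sum: 9.44 + 4.39 + 4.41 = 18.24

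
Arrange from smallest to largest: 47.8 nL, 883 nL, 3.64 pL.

3.64 pL < 47.8 nL < 883 nL

47.8 nL = 0.0000000478 L
883 nL = 0.000000883 L
3.64 pL = 0.00000000000364 L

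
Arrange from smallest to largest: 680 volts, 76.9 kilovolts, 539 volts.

539 volts < 680 volts < 76.9 kilovolts

680 volts = 680 volts
76.9 kilovolts = 76900 volts
539 volts = 539 volts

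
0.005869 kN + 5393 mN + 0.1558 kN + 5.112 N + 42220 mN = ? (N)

In N:
  0.005869 kN = 0.005869 × 10^3 N = 5.869
  5393 mN = 5393 × 10^-3 N = 5.393
  0.1558 kN = 0.1558 × 10^3 N = 155.8
  5.112 N → 5.112
  42220 mN = 42220 × 10^-3 N = 42.22
Sum: 5.869 + 5.393 + 155.8 + 5.112 + 42.22 = 214.394

214.394 N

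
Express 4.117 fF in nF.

0.000004117 nF

femto = 1e-15, nano = 1e-9; factor is 1e-6.
4.117 × 1e-6 = 0.000004117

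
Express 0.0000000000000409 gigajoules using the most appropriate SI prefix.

= 40.9e-6 joules; 1e-6 is micro.

40.9 microjoules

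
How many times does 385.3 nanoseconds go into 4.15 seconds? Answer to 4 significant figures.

(4.15) / (385.3e-9) = 0.010771e9

10770000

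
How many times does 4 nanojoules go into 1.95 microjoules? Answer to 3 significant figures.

488

(1.95e-6) / (4e-9) = 0.4875e3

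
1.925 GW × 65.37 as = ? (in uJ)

0.12583725 uJ

1.925 × 10^9 × 65.37 × 10^-18 = 125.83725 × 10^-9 J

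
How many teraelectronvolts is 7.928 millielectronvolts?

0.000000000000007928 teraelectronvolts

milli = 10⁻³, tera = 10¹²; factor is 10⁻¹⁵.
7.928 × 10⁻¹⁵ = 0.000000000000007928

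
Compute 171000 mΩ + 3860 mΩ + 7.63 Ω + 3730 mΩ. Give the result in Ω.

186.22 Ω

In Ω:
  171000 mΩ = 171000 × 10⁻³ Ω = 171
  3860 mΩ = 3860 × 10⁻³ Ω = 3.86
  7.63 Ω → 7.63
  3730 mΩ = 3730 × 10⁻³ Ω = 3.73
Sum: 171 + 3.86 + 7.63 + 3.73 = 186.22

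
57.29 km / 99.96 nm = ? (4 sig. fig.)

(57.29 × 10³) / (99.96 × 10⁻⁹) = 0.57313 × 10¹²

573100000000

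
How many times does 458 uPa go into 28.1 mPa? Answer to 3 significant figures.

(28.1e-3) / (458e-6) = 0.06135e3

61.4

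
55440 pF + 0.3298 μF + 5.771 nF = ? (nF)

In nF:
  55440 pF = 55440e-3 nF = 55.44
  0.3298 μF = 0.3298e3 nF = 329.8
  5.771 nF → 5.771
Sum: 55.44 + 329.8 + 5.771 = 391.011

391.011 nF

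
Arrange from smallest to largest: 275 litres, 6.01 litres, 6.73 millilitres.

275 litres = 275 litres
6.01 litres = 6.01 litres
6.73 millilitres = 0.00673 litres

6.73 millilitres < 6.01 litres < 275 litres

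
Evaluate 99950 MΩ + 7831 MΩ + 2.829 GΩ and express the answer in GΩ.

110.61 GΩ

In GΩ:
  99950 MΩ = 99950e-3 GΩ = 99.95
  7831 MΩ = 7831e-3 GΩ = 7.831
  2.829 GΩ → 2.829
Sum: 99.95 + 7.831 + 2.829 = 110.61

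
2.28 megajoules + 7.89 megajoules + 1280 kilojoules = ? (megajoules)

11.45 megajoules

In megajoules:
  2.28 megajoules → 2.28
  7.89 megajoules → 7.89
  1280 kilojoules = 1280e-3 megajoules = 1.28
Sum: 2.28 + 7.89 + 1.28 = 11.45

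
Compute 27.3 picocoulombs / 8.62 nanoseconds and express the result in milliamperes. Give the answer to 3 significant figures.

(27.3 × 10^-12) / (8.62 × 10^-9) = 3.1671 × 10^-3 A

3.17 milliamperes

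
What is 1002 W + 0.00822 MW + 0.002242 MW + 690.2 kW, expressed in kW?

In kW:
  1002 W = 1002 × 10⁻³ kW = 1.002
  0.00822 MW = 0.00822 × 10³ kW = 8.22
  0.002242 MW = 0.002242 × 10³ kW = 2.242
  690.2 kW → 690.2
Sum: 1.002 + 8.22 + 2.242 + 690.2 = 701.664

701.664 kW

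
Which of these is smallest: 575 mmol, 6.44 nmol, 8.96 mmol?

6.44 nmol

575 mmol = 0.575 mol
6.44 nmol = 0.00000000644 mol
8.96 mmol = 0.00896 mol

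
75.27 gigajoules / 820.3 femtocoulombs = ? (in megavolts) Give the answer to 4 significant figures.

91760000000000000 megavolts

(75.27 × 10⁹) / (820.3 × 10⁻¹⁵) = 0.0917591 × 10²⁴ V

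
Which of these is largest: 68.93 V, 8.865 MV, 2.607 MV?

68.93 V = 68.93 V
8.865 MV = 8865000 V
2.607 MV = 2607000 V

8.865 MV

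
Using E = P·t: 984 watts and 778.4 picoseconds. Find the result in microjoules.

984 × 778.4 × 10⁻¹² = 765945.6 × 10⁻¹² J

0.7659456 microjoules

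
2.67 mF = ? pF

2670000000 pF

milli = 10⁻³, pico = 10⁻¹²; factor is 10⁹.
2.67 × 10⁹ = 2670000000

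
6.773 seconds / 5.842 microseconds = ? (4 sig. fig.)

(6.773) / (5.842e-6) = 1.1594e6

1159000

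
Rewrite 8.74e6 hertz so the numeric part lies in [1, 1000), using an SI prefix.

8.74 megahertz

= 8.74e6 hertz; 1e6 is mega.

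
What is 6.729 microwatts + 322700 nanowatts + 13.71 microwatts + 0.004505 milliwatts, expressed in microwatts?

In microwatts:
  6.729 microwatts → 6.729
  322700 nanowatts = 322700e-3 microwatts = 322.7
  13.71 microwatts → 13.71
  0.004505 milliwatts = 0.004505e3 microwatts = 4.505
Sum: 6.729 + 322.7 + 13.71 + 4.505 = 347.644

347.644 microwatts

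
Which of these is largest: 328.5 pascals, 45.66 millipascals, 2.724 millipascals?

328.5 pascals

328.5 pascals = 328.5 pascals
45.66 millipascals = 0.04566 pascals
2.724 millipascals = 0.002724 pascals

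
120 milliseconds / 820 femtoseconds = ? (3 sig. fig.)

(120 × 10⁻³) / (820 × 10⁻¹⁵) = 0.1463 × 10¹²

146000000000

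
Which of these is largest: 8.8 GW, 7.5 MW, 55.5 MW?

8.8 GW = 8800000000 W
7.5 MW = 7500000 W
55.5 MW = 55500000 W

8.8 GW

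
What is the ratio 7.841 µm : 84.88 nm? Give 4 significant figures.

92.38

(7.841e-6) / (84.88e-9) = 0.092377e3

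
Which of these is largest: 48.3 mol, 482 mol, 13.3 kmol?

13.3 kmol

48.3 mol = 48.3 mol
482 mol = 482 mol
13.3 kmol = 13300 mol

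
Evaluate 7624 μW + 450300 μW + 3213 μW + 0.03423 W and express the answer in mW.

495.367 mW

In mW:
  7624 μW = 7624 × 10^-3 mW = 7.624
  450300 μW = 450300 × 10^-3 mW = 450.3
  3213 μW = 3213 × 10^-3 mW = 3.213
  0.03423 W = 0.03423 × 10^3 mW = 34.23
Sum: 7.624 + 450.3 + 3.213 + 34.23 = 495.367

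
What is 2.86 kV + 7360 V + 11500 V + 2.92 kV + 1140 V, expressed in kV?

25.78 kV

In kV:
  2.86 kV → 2.86
  7360 V = 7360 × 10^-3 kV = 7.36
  11500 V = 11500 × 10^-3 kV = 11.5
  2.92 kV → 2.92
  1140 V = 1140 × 10^-3 kV = 1.14
Sum: 2.86 + 7.36 + 11.5 + 2.92 + 1.14 = 25.78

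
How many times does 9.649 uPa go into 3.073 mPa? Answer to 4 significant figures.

318.5

(3.073 × 10^-3) / (9.649 × 10^-6) = 0.31848 × 10^3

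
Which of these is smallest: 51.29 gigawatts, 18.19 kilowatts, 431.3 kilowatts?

51.29 gigawatts = 51290000000 watts
18.19 kilowatts = 18190 watts
431.3 kilowatts = 431300 watts

18.19 kilowatts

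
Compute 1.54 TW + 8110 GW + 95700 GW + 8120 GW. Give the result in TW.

113.47 TW

In TW:
  1.54 TW → 1.54
  8110 GW = 8110e-3 TW = 8.11
  95700 GW = 95700e-3 TW = 95.7
  8120 GW = 8120e-3 TW = 8.12
Sum: 1.54 + 8.11 + 95.7 + 8.12 = 113.47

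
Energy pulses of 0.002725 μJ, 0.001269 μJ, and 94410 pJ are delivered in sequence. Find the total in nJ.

In nJ:
  0.002725 μJ = 0.002725e3 nJ = 2.725
  0.001269 μJ = 0.001269e3 nJ = 1.269
  94410 pJ = 94410e-3 nJ = 94.41
Sum: 2.725 + 1.269 + 94.41 = 98.404

98.404 nJ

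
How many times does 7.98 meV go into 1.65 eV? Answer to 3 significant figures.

(1.65) / (7.98e-3) = 0.2068e3

207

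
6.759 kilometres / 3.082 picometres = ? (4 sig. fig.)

(6.759e3) / (3.082e-12) = 2.1931e15

2193000000000000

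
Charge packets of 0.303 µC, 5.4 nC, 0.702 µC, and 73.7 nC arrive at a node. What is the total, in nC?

In nC:
  0.303 µC = 0.303 × 10^3 nC = 303
  5.4 nC → 5.4
  0.702 µC = 0.702 × 10^3 nC = 702
  73.7 nC → 73.7
Sum: 303 + 5.4 + 702 + 73.7 = 1084.1

1084.1 nC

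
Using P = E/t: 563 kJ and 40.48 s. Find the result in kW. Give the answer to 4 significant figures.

13.91 kW

(563 × 10^3) / (40.48) = 13.9081 × 10^3 W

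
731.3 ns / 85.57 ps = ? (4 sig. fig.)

8546

(731.3 × 10⁻⁹) / (85.57 × 10⁻¹²) = 8.5462 × 10³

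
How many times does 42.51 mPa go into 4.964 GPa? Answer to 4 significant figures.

116800000000

(4.964 × 10⁹) / (42.51 × 10⁻³) = 0.11677 × 10¹²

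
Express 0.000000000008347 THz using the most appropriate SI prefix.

8.347 Hz

= 8.347 Hz; mantissa already in [1, 1000).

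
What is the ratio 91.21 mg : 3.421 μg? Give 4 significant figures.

26660

(91.21 × 10^-3) / (3.421 × 10^-6) = 26.662 × 10^3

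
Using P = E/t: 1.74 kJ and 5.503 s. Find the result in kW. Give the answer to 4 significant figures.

0.3162 kW

(1.74 × 10^3) / (5.503) = 0.316191 × 10^3 W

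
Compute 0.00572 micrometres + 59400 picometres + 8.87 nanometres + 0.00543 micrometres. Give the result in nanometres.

In nanometres:
  0.00572 micrometres = 0.00572 × 10³ nanometres = 5.72
  59400 picometres = 59400 × 10⁻³ nanometres = 59.4
  8.87 nanometres → 8.87
  0.00543 micrometres = 0.00543 × 10³ nanometres = 5.43
Sum: 5.72 + 59.4 + 8.87 + 5.43 = 79.42

79.42 nanometres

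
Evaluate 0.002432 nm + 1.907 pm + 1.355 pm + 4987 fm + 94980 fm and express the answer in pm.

In pm:
  0.002432 nm = 0.002432 × 10^3 pm = 2.432
  1.907 pm → 1.907
  1.355 pm → 1.355
  4987 fm = 4987 × 10^-3 pm = 4.987
  94980 fm = 94980 × 10^-3 pm = 94.98
Sum: 2.432 + 1.907 + 1.355 + 4.987 + 94.98 = 105.661

105.661 pm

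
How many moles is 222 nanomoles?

nano = 10⁻⁹, (no prefix) = 10⁰; factor is 10⁻⁹.
222 × 10⁻⁹ = 0.000000222

0.000000222 moles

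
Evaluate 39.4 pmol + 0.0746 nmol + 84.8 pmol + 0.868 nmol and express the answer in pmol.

In pmol:
  39.4 pmol → 39.4
  0.0746 nmol = 0.0746 × 10^3 pmol = 74.6
  84.8 pmol → 84.8
  0.868 nmol = 0.868 × 10^3 pmol = 868
Sum: 39.4 + 74.6 + 84.8 + 868 = 1066.8

1066.8 pmol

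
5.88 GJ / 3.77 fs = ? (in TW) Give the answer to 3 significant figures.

1560000000000 TW

(5.88 × 10⁹) / (3.77 × 10⁻¹⁵) = 1.5597 × 10²⁴ W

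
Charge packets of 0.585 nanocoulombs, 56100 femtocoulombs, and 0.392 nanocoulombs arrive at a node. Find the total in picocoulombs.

In picocoulombs:
  0.585 nanocoulombs = 0.585e3 picocoulombs = 585
  56100 femtocoulombs = 56100e-3 picocoulombs = 56.1
  0.392 nanocoulombs = 0.392e3 picocoulombs = 392
Sum: 585 + 56.1 + 392 = 1033.1

1033.1 picocoulombs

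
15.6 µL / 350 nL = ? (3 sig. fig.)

44.6

(15.6e-6) / (350e-9) = 0.04457e3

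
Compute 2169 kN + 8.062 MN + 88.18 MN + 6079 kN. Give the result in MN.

104.49 MN

In MN:
  2169 kN = 2169e-3 MN = 2.169
  8.062 MN → 8.062
  88.18 MN → 88.18
  6079 kN = 6079e-3 MN = 6.079
Sum: 2.169 + 8.062 + 88.18 + 6.079 = 104.49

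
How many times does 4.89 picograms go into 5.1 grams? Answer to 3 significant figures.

1040000000000

(5.1) / (4.89 × 10⁻¹²) = 1.043 × 10¹²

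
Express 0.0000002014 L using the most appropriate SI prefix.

201.4 nL

= 201.4 × 10^-9 L; 10^-9 is nano.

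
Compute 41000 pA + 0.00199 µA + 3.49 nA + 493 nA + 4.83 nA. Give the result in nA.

In nA:
  41000 pA = 41000 × 10^-3 nA = 41
  0.00199 µA = 0.00199 × 10^3 nA = 1.99
  3.49 nA → 3.49
  493 nA → 493
  4.83 nA → 4.83
Sum: 41 + 1.99 + 3.49 + 493 + 4.83 = 544.31

544.31 nA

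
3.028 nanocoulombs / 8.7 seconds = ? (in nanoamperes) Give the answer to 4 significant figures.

0.3480 nanoamperes

(3.028 × 10^-9) / (8.7) = 0.348046 × 10^-9 A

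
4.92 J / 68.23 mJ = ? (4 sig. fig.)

(4.92) / (68.23 × 10^-3) = 0.072109 × 10^3

72.11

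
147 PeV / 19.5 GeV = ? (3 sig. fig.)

(147e15) / (19.5e9) = 7.538e6

7540000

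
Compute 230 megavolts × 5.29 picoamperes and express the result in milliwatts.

230 × 10⁶ × 5.29 × 10⁻¹² = 1216.7 × 10⁻⁶ W

1.2167 milliwatts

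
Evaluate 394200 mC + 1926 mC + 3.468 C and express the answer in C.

399.594 C

In C:
  394200 mC = 394200 × 10⁻³ C = 394.2
  1926 mC = 1926 × 10⁻³ C = 1.926
  3.468 C → 3.468
Sum: 394.2 + 1.926 + 3.468 = 399.594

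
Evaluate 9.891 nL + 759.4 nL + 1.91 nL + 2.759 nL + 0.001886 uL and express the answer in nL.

In nL:
  9.891 nL → 9.891
  759.4 nL → 759.4
  1.91 nL → 1.91
  2.759 nL → 2.759
  0.001886 uL = 0.001886e3 nL = 1.886
Sum: 9.891 + 759.4 + 1.91 + 2.759 + 1.886 = 775.846

775.846 nL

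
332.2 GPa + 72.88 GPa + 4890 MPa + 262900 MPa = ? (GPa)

In GPa:
  332.2 GPa → 332.2
  72.88 GPa → 72.88
  4890 MPa = 4890e-3 GPa = 4.89
  262900 MPa = 262900e-3 GPa = 262.9
Sum: 332.2 + 72.88 + 4.89 + 262.9 = 672.87

672.87 GPa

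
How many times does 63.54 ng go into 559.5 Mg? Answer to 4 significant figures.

8805000000000000

(559.5e6) / (63.54e-9) = 8.8055e15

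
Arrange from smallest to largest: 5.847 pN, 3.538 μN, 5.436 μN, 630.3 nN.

5.847 pN = 0.000000000005847 N
3.538 μN = 0.000003538 N
5.436 μN = 0.000005436 N
630.3 nN = 0.0000006303 N

5.847 pN < 630.3 nN < 3.538 μN < 5.436 μN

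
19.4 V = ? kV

(no prefix) = 10⁰, kilo = 10³; factor is 10⁻³.
19.4 × 10⁻³ = 0.0194

0.0194 kV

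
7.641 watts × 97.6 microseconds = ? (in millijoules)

0.7457616 millijoules

7.641 × 97.6 × 10⁻⁶ = 745.7616 × 10⁻⁶ J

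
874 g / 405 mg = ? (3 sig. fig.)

2160

(874) / (405 × 10^-3) = 2.158 × 10^3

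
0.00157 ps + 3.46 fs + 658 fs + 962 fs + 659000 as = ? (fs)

2284.03 fs

In fs:
  0.00157 ps = 0.00157e3 fs = 1.57
  3.46 fs → 3.46
  658 fs → 658
  962 fs → 962
  659000 as = 659000e-3 fs = 659
Sum: 1.57 + 3.46 + 658 + 962 + 659 = 2284.03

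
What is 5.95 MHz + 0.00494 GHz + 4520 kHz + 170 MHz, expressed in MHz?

185.41 MHz

In MHz:
  5.95 MHz → 5.95
  0.00494 GHz = 0.00494e3 MHz = 4.94
  4520 kHz = 4520e-3 MHz = 4.52
  170 MHz → 170
Sum: 5.95 + 4.94 + 4.52 + 170 = 185.41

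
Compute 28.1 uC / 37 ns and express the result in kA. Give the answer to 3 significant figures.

0.759 kA

(28.1 × 10^-6) / (37 × 10^-9) = 0.75946 × 10^3 A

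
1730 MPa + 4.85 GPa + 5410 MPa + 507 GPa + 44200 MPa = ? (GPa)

563.19 GPa

In GPa:
  1730 MPa = 1730 × 10^-3 GPa = 1.73
  4.85 GPa → 4.85
  5410 MPa = 5410 × 10^-3 GPa = 5.41
  507 GPa → 507
  44200 MPa = 44200 × 10^-3 GPa = 44.2
Sum: 1.73 + 4.85 + 5.41 + 507 + 44.2 = 563.19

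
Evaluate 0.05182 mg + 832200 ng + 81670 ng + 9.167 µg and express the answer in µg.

974.857 µg

In µg:
  0.05182 mg = 0.05182e3 µg = 51.82
  832200 ng = 832200e-3 µg = 832.2
  81670 ng = 81670e-3 µg = 81.67
  9.167 µg → 9.167
Sum: 51.82 + 832.2 + 81.67 + 9.167 = 974.857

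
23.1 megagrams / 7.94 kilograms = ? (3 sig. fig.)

(23.1 × 10⁶) / (7.94 × 10³) = 2.909 × 10³

2910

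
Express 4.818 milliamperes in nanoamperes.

milli = 10⁻³, nano = 10⁻⁹; factor is 10⁶.
4.818 × 10⁶ = 4818000

4818000 nanoamperes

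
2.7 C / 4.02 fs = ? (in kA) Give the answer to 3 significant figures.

672000000000 kA

(2.7) / (4.02 × 10⁻¹⁵) = 0.67164 × 10¹⁵ A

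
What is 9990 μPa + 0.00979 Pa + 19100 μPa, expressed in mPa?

38.88 mPa

In mPa:
  9990 μPa = 9990 × 10⁻³ mPa = 9.99
  0.00979 Pa = 0.00979 × 10³ mPa = 9.79
  19100 μPa = 19100 × 10⁻³ mPa = 19.1
Sum: 9.99 + 9.79 + 19.1 = 38.88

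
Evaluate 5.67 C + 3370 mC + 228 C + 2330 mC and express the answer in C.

239.37 C

In C:
  5.67 C → 5.67
  3370 mC = 3370 × 10⁻³ C = 3.37
  228 C → 228
  2330 mC = 2330 × 10⁻³ C = 2.33
Sum: 5.67 + 3.37 + 228 + 2.33 = 239.37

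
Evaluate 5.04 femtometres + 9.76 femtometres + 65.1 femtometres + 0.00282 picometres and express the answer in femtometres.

82.72 femtometres

In femtometres:
  5.04 femtometres → 5.04
  9.76 femtometres → 9.76
  65.1 femtometres → 65.1
  0.00282 picometres = 0.00282e3 femtometres = 2.82
Sum: 5.04 + 9.76 + 65.1 + 2.82 = 82.72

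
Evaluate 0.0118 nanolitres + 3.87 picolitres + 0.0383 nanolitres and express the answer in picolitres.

In picolitres:
  0.0118 nanolitres = 0.0118 × 10³ picolitres = 11.8
  3.87 picolitres → 3.87
  0.0383 nanolitres = 0.0383 × 10³ picolitres = 38.3
Sum: 11.8 + 3.87 + 38.3 = 53.97

53.97 picolitres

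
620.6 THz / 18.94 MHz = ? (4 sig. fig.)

(620.6e12) / (18.94e6) = 32.767e6

32770000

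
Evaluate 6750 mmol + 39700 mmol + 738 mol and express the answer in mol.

In mol:
  6750 mmol = 6750e-3 mol = 6.75
  39700 mmol = 39700e-3 mol = 39.7
  738 mol → 738
Sum: 6.75 + 39.7 + 738 = 784.45

784.45 mol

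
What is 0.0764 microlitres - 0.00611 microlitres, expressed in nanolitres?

70.29 nanolitres

In nanolitres:
  0.0764 microlitres = 0.0764e3 nanolitres = 76.4
  0.00611 microlitres = 0.00611e3 nanolitres = 6.11
Difference: 76.4 - 6.11 = 70.29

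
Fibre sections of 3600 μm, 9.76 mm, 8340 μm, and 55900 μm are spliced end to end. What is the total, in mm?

In mm:
  3600 μm = 3600 × 10^-3 mm = 3.6
  9.76 mm → 9.76
  8340 μm = 8340 × 10^-3 mm = 8.34
  55900 μm = 55900 × 10^-3 mm = 55.9
Sum: 3.6 + 9.76 + 8.34 + 55.9 = 77.6

77.6 mm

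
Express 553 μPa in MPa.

micro = 1e-6, mega = 1e6; factor is 1e-12.
553 × 1e-12 = 0.000000000553

0.000000000553 MPa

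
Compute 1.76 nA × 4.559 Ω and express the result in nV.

1.76 × 10⁻⁹ × 4.559 = 8.02384 × 10⁻⁹ V

8.02384 nV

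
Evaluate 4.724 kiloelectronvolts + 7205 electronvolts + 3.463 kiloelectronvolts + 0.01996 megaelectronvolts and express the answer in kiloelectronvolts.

In kiloelectronvolts:
  4.724 kiloelectronvolts → 4.724
  7205 electronvolts = 7205 × 10⁻³ kiloelectronvolts = 7.205
  3.463 kiloelectronvolts → 3.463
  0.01996 megaelectronvolts = 0.01996 × 10³ kiloelectronvolts = 19.96
Sum: 4.724 + 7.205 + 3.463 + 19.96 = 35.352

35.352 kiloelectronvolts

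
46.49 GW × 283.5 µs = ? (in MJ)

13.179915 MJ

46.49 × 10⁹ × 283.5 × 10⁻⁶ = 13179.915 × 10³ J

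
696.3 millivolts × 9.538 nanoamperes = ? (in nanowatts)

696.3e-3 × 9.538e-9 = 6641.3094e-12 W

6.6413094 nanowatts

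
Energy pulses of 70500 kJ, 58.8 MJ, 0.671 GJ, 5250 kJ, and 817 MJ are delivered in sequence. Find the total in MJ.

In MJ:
  70500 kJ = 70500 × 10⁻³ MJ = 70.5
  58.8 MJ → 58.8
  0.671 GJ = 0.671 × 10³ MJ = 671
  5250 kJ = 5250 × 10⁻³ MJ = 5.25
  817 MJ → 817
Sum: 70.5 + 58.8 + 671 + 5.25 + 817 = 1622.55

1622.55 MJ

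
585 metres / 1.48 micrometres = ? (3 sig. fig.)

(585) / (1.48 × 10⁻⁶) = 395.3 × 10⁶

395000000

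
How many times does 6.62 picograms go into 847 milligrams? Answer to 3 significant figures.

(847 × 10⁻³) / (6.62 × 10⁻¹²) = 127.9 × 10⁹

128000000000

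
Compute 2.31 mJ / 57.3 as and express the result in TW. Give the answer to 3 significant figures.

40.3 TW

(2.31e-3) / (57.3e-18) = 0.040314e15 W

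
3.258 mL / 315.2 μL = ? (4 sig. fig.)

(3.258 × 10^-3) / (315.2 × 10^-6) = 0.010336 × 10^3

10.34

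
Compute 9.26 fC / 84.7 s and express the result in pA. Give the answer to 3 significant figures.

0.000109 pA

(9.26 × 10^-15) / (84.7) = 0.10933 × 10^-15 A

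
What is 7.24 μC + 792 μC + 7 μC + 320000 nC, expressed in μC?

1126.24 μC

In μC:
  7.24 μC → 7.24
  792 μC → 792
  7 μC → 7
  320000 nC = 320000e-3 μC = 320
Sum: 7.24 + 792 + 7 + 320 = 1126.24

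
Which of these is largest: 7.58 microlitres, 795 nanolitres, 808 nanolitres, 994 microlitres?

7.58 microlitres = 0.00000758 litres
795 nanolitres = 0.000000795 litres
808 nanolitres = 0.000000808 litres
994 microlitres = 0.000994 litres

994 microlitres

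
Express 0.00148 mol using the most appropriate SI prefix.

1.48 mmol

= 1.48e-3 mol; 1e-3 is milli.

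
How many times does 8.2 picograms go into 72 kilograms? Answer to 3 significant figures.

8780000000000000

(72e3) / (8.2e-12) = 8.78e15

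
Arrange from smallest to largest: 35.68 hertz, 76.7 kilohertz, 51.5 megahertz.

35.68 hertz < 76.7 kilohertz < 51.5 megahertz

35.68 hertz = 35.68 hertz
76.7 kilohertz = 76700 hertz
51.5 megahertz = 51500000 hertz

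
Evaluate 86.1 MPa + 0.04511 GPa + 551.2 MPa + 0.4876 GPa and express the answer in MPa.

In MPa:
  86.1 MPa → 86.1
  0.04511 GPa = 0.04511 × 10^3 MPa = 45.11
  551.2 MPa → 551.2
  0.4876 GPa = 0.4876 × 10^3 MPa = 487.6
Sum: 86.1 + 45.11 + 551.2 + 487.6 = 1170.01

1170.01 MPa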